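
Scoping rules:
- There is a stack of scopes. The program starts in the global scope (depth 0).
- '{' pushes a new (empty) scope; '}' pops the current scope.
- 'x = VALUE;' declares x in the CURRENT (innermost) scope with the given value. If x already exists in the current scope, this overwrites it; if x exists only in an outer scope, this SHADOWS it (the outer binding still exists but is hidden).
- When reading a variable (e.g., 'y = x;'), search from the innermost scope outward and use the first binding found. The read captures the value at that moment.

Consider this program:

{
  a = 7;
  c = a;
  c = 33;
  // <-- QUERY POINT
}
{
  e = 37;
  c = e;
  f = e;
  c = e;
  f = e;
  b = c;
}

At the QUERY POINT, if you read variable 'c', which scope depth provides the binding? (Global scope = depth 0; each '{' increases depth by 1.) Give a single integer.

Step 1: enter scope (depth=1)
Step 2: declare a=7 at depth 1
Step 3: declare c=(read a)=7 at depth 1
Step 4: declare c=33 at depth 1
Visible at query point: a=7 c=33

Answer: 1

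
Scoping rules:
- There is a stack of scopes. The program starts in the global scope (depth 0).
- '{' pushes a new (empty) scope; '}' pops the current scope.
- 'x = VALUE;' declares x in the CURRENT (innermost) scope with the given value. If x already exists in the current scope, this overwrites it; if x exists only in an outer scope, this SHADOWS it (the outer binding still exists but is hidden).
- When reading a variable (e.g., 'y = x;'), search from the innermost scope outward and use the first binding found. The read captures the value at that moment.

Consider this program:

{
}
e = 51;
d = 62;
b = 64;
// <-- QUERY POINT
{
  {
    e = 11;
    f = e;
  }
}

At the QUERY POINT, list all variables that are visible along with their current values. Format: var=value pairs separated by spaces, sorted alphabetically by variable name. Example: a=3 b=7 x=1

Answer: b=64 d=62 e=51

Derivation:
Step 1: enter scope (depth=1)
Step 2: exit scope (depth=0)
Step 3: declare e=51 at depth 0
Step 4: declare d=62 at depth 0
Step 5: declare b=64 at depth 0
Visible at query point: b=64 d=62 e=51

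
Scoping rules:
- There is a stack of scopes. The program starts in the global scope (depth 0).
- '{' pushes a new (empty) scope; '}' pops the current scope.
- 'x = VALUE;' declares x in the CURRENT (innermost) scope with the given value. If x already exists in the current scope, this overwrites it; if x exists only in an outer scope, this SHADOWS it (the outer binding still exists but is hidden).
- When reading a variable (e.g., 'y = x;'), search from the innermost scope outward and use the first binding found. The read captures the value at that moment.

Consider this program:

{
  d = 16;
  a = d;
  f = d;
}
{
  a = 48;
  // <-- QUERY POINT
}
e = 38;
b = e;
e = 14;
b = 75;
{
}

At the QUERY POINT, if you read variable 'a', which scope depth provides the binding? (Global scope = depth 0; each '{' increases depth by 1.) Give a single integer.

Step 1: enter scope (depth=1)
Step 2: declare d=16 at depth 1
Step 3: declare a=(read d)=16 at depth 1
Step 4: declare f=(read d)=16 at depth 1
Step 5: exit scope (depth=0)
Step 6: enter scope (depth=1)
Step 7: declare a=48 at depth 1
Visible at query point: a=48

Answer: 1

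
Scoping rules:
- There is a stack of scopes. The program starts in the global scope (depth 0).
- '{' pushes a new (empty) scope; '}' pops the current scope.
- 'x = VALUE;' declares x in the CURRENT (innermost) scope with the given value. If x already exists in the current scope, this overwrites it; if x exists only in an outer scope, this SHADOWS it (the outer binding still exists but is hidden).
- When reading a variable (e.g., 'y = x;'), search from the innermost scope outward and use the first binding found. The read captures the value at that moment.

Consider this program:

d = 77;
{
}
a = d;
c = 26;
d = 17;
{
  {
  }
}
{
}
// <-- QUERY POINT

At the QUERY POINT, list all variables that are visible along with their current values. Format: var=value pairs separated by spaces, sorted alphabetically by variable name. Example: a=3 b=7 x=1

Step 1: declare d=77 at depth 0
Step 2: enter scope (depth=1)
Step 3: exit scope (depth=0)
Step 4: declare a=(read d)=77 at depth 0
Step 5: declare c=26 at depth 0
Step 6: declare d=17 at depth 0
Step 7: enter scope (depth=1)
Step 8: enter scope (depth=2)
Step 9: exit scope (depth=1)
Step 10: exit scope (depth=0)
Step 11: enter scope (depth=1)
Step 12: exit scope (depth=0)
Visible at query point: a=77 c=26 d=17

Answer: a=77 c=26 d=17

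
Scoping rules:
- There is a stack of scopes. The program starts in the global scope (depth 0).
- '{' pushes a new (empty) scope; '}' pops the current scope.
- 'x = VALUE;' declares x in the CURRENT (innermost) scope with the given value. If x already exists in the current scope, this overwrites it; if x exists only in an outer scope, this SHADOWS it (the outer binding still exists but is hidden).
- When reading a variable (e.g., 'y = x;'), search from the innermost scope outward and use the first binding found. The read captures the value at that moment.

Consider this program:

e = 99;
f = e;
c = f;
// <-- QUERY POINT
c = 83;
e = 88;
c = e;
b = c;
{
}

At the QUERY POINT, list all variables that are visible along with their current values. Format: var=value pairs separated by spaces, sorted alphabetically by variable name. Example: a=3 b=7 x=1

Answer: c=99 e=99 f=99

Derivation:
Step 1: declare e=99 at depth 0
Step 2: declare f=(read e)=99 at depth 0
Step 3: declare c=(read f)=99 at depth 0
Visible at query point: c=99 e=99 f=99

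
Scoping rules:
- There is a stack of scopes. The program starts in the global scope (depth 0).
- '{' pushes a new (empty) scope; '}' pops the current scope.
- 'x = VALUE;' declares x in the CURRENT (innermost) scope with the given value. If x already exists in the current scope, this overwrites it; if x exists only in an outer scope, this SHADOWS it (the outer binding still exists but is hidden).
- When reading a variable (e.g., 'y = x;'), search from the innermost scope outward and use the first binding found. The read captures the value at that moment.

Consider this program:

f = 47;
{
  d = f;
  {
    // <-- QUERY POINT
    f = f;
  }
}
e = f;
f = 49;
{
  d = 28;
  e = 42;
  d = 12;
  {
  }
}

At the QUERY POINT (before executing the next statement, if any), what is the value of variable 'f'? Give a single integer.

Step 1: declare f=47 at depth 0
Step 2: enter scope (depth=1)
Step 3: declare d=(read f)=47 at depth 1
Step 4: enter scope (depth=2)
Visible at query point: d=47 f=47

Answer: 47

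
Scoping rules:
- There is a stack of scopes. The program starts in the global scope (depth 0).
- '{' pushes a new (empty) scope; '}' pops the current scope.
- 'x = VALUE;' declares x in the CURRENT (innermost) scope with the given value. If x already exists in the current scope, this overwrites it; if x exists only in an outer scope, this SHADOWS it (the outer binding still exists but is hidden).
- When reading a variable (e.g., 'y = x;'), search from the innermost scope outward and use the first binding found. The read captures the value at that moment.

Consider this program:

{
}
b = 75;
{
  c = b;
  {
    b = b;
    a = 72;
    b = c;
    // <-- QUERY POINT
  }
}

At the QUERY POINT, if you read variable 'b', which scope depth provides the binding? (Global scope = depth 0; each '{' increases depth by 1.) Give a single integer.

Answer: 2

Derivation:
Step 1: enter scope (depth=1)
Step 2: exit scope (depth=0)
Step 3: declare b=75 at depth 0
Step 4: enter scope (depth=1)
Step 5: declare c=(read b)=75 at depth 1
Step 6: enter scope (depth=2)
Step 7: declare b=(read b)=75 at depth 2
Step 8: declare a=72 at depth 2
Step 9: declare b=(read c)=75 at depth 2
Visible at query point: a=72 b=75 c=75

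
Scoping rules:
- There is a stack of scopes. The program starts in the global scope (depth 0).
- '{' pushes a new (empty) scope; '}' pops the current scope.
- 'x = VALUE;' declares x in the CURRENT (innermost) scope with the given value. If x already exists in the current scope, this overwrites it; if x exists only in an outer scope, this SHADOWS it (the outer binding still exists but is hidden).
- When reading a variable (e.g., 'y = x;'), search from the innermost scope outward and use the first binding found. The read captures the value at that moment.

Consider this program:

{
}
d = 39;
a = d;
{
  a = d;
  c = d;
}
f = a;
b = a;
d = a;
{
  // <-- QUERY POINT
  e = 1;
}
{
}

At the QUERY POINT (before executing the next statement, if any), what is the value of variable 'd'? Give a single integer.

Answer: 39

Derivation:
Step 1: enter scope (depth=1)
Step 2: exit scope (depth=0)
Step 3: declare d=39 at depth 0
Step 4: declare a=(read d)=39 at depth 0
Step 5: enter scope (depth=1)
Step 6: declare a=(read d)=39 at depth 1
Step 7: declare c=(read d)=39 at depth 1
Step 8: exit scope (depth=0)
Step 9: declare f=(read a)=39 at depth 0
Step 10: declare b=(read a)=39 at depth 0
Step 11: declare d=(read a)=39 at depth 0
Step 12: enter scope (depth=1)
Visible at query point: a=39 b=39 d=39 f=39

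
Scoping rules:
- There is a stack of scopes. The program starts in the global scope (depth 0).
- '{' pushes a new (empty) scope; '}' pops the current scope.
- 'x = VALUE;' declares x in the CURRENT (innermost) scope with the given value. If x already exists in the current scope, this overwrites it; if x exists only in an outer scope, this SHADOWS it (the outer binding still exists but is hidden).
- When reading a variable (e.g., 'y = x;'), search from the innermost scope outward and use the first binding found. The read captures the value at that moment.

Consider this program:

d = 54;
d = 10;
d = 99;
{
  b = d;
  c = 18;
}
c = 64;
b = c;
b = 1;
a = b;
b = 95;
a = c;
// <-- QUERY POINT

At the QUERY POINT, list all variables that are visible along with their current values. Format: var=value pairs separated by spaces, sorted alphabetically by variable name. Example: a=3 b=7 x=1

Step 1: declare d=54 at depth 0
Step 2: declare d=10 at depth 0
Step 3: declare d=99 at depth 0
Step 4: enter scope (depth=1)
Step 5: declare b=(read d)=99 at depth 1
Step 6: declare c=18 at depth 1
Step 7: exit scope (depth=0)
Step 8: declare c=64 at depth 0
Step 9: declare b=(read c)=64 at depth 0
Step 10: declare b=1 at depth 0
Step 11: declare a=(read b)=1 at depth 0
Step 12: declare b=95 at depth 0
Step 13: declare a=(read c)=64 at depth 0
Visible at query point: a=64 b=95 c=64 d=99

Answer: a=64 b=95 c=64 d=99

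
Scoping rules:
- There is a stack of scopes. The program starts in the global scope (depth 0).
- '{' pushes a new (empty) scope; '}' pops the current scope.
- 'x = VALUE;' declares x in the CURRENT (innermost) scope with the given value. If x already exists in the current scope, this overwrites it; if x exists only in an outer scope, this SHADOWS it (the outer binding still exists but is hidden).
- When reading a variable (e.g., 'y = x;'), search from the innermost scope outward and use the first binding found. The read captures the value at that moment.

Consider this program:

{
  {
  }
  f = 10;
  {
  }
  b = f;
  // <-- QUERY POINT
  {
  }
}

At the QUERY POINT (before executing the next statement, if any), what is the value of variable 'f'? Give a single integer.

Step 1: enter scope (depth=1)
Step 2: enter scope (depth=2)
Step 3: exit scope (depth=1)
Step 4: declare f=10 at depth 1
Step 5: enter scope (depth=2)
Step 6: exit scope (depth=1)
Step 7: declare b=(read f)=10 at depth 1
Visible at query point: b=10 f=10

Answer: 10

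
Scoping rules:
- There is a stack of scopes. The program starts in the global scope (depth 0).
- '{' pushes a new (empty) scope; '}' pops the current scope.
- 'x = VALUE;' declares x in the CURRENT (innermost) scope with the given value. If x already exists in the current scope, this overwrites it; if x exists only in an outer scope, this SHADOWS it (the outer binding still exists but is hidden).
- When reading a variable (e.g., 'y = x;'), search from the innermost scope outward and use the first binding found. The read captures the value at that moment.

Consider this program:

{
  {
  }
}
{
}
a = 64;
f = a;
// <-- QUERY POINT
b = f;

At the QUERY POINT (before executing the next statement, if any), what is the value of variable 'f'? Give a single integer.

Step 1: enter scope (depth=1)
Step 2: enter scope (depth=2)
Step 3: exit scope (depth=1)
Step 4: exit scope (depth=0)
Step 5: enter scope (depth=1)
Step 6: exit scope (depth=0)
Step 7: declare a=64 at depth 0
Step 8: declare f=(read a)=64 at depth 0
Visible at query point: a=64 f=64

Answer: 64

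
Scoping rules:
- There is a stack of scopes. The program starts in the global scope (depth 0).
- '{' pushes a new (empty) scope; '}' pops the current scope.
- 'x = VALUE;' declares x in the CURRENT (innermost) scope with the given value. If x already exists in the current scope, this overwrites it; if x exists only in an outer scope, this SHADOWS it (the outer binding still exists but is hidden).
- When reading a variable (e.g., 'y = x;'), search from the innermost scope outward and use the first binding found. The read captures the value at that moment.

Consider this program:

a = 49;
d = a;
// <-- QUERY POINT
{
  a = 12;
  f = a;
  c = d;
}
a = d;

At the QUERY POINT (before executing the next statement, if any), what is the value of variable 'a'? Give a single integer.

Answer: 49

Derivation:
Step 1: declare a=49 at depth 0
Step 2: declare d=(read a)=49 at depth 0
Visible at query point: a=49 d=49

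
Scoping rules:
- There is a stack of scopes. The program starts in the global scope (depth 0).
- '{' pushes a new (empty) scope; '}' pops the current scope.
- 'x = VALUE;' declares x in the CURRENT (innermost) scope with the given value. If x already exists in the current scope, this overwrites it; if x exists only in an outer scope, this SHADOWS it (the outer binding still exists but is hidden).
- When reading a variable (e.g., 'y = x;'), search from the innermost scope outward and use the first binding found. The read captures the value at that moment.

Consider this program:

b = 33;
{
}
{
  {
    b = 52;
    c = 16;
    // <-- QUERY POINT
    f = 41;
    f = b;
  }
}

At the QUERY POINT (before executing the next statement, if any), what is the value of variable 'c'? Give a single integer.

Step 1: declare b=33 at depth 0
Step 2: enter scope (depth=1)
Step 3: exit scope (depth=0)
Step 4: enter scope (depth=1)
Step 5: enter scope (depth=2)
Step 6: declare b=52 at depth 2
Step 7: declare c=16 at depth 2
Visible at query point: b=52 c=16

Answer: 16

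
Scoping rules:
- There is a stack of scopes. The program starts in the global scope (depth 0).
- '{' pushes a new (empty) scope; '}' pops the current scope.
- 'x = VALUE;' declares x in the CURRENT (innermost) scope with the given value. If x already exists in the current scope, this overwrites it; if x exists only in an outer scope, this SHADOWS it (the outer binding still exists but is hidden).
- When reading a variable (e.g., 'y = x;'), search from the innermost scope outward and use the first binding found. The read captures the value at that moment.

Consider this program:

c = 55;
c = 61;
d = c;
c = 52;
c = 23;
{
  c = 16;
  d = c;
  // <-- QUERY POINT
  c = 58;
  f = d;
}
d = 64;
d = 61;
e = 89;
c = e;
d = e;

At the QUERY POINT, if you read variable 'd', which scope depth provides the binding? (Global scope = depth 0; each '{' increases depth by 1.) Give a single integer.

Answer: 1

Derivation:
Step 1: declare c=55 at depth 0
Step 2: declare c=61 at depth 0
Step 3: declare d=(read c)=61 at depth 0
Step 4: declare c=52 at depth 0
Step 5: declare c=23 at depth 0
Step 6: enter scope (depth=1)
Step 7: declare c=16 at depth 1
Step 8: declare d=(read c)=16 at depth 1
Visible at query point: c=16 d=16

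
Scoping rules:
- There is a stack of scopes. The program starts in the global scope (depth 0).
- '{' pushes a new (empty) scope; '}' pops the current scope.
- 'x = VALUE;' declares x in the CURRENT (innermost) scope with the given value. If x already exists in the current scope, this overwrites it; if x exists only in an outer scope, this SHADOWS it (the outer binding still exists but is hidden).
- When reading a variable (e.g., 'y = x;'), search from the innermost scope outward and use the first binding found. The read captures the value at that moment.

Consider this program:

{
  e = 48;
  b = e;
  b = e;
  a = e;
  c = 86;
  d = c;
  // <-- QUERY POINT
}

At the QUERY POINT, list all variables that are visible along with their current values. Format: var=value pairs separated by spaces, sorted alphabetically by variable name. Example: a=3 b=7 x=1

Answer: a=48 b=48 c=86 d=86 e=48

Derivation:
Step 1: enter scope (depth=1)
Step 2: declare e=48 at depth 1
Step 3: declare b=(read e)=48 at depth 1
Step 4: declare b=(read e)=48 at depth 1
Step 5: declare a=(read e)=48 at depth 1
Step 6: declare c=86 at depth 1
Step 7: declare d=(read c)=86 at depth 1
Visible at query point: a=48 b=48 c=86 d=86 e=48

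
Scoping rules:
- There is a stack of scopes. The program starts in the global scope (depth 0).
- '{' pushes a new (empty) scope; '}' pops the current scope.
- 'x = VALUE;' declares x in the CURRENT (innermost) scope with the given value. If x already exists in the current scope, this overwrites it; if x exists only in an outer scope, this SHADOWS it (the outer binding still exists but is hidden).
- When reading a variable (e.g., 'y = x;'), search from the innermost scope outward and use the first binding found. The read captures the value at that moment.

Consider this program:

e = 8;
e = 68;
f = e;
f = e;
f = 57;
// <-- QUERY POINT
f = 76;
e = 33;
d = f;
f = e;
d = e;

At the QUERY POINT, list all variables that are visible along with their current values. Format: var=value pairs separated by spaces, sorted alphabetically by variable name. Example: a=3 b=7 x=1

Answer: e=68 f=57

Derivation:
Step 1: declare e=8 at depth 0
Step 2: declare e=68 at depth 0
Step 3: declare f=(read e)=68 at depth 0
Step 4: declare f=(read e)=68 at depth 0
Step 5: declare f=57 at depth 0
Visible at query point: e=68 f=57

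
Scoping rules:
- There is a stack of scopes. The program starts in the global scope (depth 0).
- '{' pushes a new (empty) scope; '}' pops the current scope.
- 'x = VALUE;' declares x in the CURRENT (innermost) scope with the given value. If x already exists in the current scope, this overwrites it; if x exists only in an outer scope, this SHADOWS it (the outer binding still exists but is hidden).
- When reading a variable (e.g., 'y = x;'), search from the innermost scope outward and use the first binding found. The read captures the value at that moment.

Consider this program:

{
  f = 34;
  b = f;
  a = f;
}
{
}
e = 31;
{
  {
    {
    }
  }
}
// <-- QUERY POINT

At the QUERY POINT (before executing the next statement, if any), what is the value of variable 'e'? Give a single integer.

Step 1: enter scope (depth=1)
Step 2: declare f=34 at depth 1
Step 3: declare b=(read f)=34 at depth 1
Step 4: declare a=(read f)=34 at depth 1
Step 5: exit scope (depth=0)
Step 6: enter scope (depth=1)
Step 7: exit scope (depth=0)
Step 8: declare e=31 at depth 0
Step 9: enter scope (depth=1)
Step 10: enter scope (depth=2)
Step 11: enter scope (depth=3)
Step 12: exit scope (depth=2)
Step 13: exit scope (depth=1)
Step 14: exit scope (depth=0)
Visible at query point: e=31

Answer: 31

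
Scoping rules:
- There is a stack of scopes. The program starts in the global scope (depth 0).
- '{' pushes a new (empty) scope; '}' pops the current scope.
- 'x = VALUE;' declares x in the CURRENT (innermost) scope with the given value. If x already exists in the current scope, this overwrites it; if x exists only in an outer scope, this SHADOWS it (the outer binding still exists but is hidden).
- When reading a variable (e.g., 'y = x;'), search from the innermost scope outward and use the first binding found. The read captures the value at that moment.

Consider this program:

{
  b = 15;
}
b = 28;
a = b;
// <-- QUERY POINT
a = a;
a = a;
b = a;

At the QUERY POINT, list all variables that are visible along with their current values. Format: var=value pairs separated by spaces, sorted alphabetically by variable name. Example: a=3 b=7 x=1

Answer: a=28 b=28

Derivation:
Step 1: enter scope (depth=1)
Step 2: declare b=15 at depth 1
Step 3: exit scope (depth=0)
Step 4: declare b=28 at depth 0
Step 5: declare a=(read b)=28 at depth 0
Visible at query point: a=28 b=28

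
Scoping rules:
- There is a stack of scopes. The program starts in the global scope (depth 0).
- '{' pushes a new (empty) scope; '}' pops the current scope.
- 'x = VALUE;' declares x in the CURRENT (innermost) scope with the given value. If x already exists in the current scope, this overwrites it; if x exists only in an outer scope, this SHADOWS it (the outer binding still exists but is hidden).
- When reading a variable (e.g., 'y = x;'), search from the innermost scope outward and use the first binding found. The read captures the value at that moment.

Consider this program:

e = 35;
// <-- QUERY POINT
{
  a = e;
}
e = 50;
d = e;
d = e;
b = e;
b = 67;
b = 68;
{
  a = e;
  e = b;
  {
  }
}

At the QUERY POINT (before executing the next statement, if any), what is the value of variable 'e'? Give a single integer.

Step 1: declare e=35 at depth 0
Visible at query point: e=35

Answer: 35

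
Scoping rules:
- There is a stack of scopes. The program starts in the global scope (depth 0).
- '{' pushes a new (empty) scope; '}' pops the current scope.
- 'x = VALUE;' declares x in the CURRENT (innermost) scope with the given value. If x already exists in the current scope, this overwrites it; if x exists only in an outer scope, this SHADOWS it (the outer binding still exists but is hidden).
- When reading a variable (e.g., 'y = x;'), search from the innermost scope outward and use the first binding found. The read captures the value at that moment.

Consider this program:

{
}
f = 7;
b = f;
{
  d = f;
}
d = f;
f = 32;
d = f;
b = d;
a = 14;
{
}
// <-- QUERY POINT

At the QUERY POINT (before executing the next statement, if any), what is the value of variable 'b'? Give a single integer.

Answer: 32

Derivation:
Step 1: enter scope (depth=1)
Step 2: exit scope (depth=0)
Step 3: declare f=7 at depth 0
Step 4: declare b=(read f)=7 at depth 0
Step 5: enter scope (depth=1)
Step 6: declare d=(read f)=7 at depth 1
Step 7: exit scope (depth=0)
Step 8: declare d=(read f)=7 at depth 0
Step 9: declare f=32 at depth 0
Step 10: declare d=(read f)=32 at depth 0
Step 11: declare b=(read d)=32 at depth 0
Step 12: declare a=14 at depth 0
Step 13: enter scope (depth=1)
Step 14: exit scope (depth=0)
Visible at query point: a=14 b=32 d=32 f=32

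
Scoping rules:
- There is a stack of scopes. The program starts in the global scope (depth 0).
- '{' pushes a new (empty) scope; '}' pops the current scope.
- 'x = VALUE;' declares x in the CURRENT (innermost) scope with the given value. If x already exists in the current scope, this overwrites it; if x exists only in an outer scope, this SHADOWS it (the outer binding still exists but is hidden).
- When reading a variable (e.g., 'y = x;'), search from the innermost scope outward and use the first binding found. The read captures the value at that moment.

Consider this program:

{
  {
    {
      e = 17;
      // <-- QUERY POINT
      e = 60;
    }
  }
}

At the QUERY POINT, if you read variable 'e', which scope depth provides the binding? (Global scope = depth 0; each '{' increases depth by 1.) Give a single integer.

Answer: 3

Derivation:
Step 1: enter scope (depth=1)
Step 2: enter scope (depth=2)
Step 3: enter scope (depth=3)
Step 4: declare e=17 at depth 3
Visible at query point: e=17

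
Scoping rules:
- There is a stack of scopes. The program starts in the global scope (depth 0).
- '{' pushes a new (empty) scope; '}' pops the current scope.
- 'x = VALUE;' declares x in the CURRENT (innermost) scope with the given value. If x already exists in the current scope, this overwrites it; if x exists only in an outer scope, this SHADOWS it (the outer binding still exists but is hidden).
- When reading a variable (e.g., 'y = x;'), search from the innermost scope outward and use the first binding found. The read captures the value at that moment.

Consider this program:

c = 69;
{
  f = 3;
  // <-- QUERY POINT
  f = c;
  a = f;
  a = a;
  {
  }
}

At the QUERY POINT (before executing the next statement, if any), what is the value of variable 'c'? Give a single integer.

Step 1: declare c=69 at depth 0
Step 2: enter scope (depth=1)
Step 3: declare f=3 at depth 1
Visible at query point: c=69 f=3

Answer: 69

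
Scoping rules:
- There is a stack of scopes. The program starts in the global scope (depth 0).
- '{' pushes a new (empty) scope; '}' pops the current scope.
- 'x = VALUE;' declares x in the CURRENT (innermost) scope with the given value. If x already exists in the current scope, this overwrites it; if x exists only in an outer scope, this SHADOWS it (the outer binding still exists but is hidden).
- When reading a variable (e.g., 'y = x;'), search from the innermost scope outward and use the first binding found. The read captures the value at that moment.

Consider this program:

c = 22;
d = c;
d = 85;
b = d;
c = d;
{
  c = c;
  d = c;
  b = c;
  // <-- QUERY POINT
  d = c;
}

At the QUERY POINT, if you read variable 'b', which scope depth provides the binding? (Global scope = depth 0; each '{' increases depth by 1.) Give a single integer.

Step 1: declare c=22 at depth 0
Step 2: declare d=(read c)=22 at depth 0
Step 3: declare d=85 at depth 0
Step 4: declare b=(read d)=85 at depth 0
Step 5: declare c=(read d)=85 at depth 0
Step 6: enter scope (depth=1)
Step 7: declare c=(read c)=85 at depth 1
Step 8: declare d=(read c)=85 at depth 1
Step 9: declare b=(read c)=85 at depth 1
Visible at query point: b=85 c=85 d=85

Answer: 1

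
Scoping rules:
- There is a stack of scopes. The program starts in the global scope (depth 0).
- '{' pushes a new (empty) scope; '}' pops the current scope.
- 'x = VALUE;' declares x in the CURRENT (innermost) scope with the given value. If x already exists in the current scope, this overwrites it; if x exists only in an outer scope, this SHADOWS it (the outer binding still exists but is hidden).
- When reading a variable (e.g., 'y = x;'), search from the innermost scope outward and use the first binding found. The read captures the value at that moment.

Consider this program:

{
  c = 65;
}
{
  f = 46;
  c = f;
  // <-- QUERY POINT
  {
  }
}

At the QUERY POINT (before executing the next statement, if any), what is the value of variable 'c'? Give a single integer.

Step 1: enter scope (depth=1)
Step 2: declare c=65 at depth 1
Step 3: exit scope (depth=0)
Step 4: enter scope (depth=1)
Step 5: declare f=46 at depth 1
Step 6: declare c=(read f)=46 at depth 1
Visible at query point: c=46 f=46

Answer: 46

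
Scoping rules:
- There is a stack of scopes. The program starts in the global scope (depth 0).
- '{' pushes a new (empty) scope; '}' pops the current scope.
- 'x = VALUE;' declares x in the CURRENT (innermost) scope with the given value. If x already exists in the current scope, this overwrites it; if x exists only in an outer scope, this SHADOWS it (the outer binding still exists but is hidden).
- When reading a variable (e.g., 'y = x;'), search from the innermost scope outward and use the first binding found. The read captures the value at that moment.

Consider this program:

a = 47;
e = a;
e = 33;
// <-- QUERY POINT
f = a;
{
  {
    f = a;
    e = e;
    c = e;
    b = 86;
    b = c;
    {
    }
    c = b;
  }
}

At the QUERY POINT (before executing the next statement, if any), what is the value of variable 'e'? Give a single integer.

Step 1: declare a=47 at depth 0
Step 2: declare e=(read a)=47 at depth 0
Step 3: declare e=33 at depth 0
Visible at query point: a=47 e=33

Answer: 33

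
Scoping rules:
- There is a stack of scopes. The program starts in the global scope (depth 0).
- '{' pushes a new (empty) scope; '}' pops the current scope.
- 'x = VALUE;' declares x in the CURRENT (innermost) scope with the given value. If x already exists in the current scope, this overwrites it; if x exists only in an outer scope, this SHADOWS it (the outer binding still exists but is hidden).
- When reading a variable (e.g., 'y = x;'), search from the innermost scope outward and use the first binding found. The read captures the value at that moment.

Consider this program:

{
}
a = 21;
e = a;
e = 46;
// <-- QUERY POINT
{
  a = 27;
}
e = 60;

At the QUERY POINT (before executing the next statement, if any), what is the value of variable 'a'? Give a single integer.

Step 1: enter scope (depth=1)
Step 2: exit scope (depth=0)
Step 3: declare a=21 at depth 0
Step 4: declare e=(read a)=21 at depth 0
Step 5: declare e=46 at depth 0
Visible at query point: a=21 e=46

Answer: 21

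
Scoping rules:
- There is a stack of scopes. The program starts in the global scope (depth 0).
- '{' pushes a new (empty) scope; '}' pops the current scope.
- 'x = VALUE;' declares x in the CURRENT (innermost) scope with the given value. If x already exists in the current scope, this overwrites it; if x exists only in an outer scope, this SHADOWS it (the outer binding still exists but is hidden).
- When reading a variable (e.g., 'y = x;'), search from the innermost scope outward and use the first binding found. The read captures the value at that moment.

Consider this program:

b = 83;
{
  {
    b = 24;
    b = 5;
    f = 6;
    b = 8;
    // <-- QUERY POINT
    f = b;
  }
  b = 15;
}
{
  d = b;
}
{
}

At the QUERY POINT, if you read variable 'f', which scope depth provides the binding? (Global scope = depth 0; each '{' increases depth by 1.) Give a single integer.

Step 1: declare b=83 at depth 0
Step 2: enter scope (depth=1)
Step 3: enter scope (depth=2)
Step 4: declare b=24 at depth 2
Step 5: declare b=5 at depth 2
Step 6: declare f=6 at depth 2
Step 7: declare b=8 at depth 2
Visible at query point: b=8 f=6

Answer: 2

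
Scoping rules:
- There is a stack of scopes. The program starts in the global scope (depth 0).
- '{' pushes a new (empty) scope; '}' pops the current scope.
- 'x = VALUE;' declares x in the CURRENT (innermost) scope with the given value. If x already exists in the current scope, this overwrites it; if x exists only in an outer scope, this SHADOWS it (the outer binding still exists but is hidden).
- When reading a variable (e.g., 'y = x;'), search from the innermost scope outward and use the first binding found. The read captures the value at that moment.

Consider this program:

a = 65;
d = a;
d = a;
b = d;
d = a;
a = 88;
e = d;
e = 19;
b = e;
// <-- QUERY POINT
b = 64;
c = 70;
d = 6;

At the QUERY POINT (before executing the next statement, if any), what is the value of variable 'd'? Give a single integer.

Step 1: declare a=65 at depth 0
Step 2: declare d=(read a)=65 at depth 0
Step 3: declare d=(read a)=65 at depth 0
Step 4: declare b=(read d)=65 at depth 0
Step 5: declare d=(read a)=65 at depth 0
Step 6: declare a=88 at depth 0
Step 7: declare e=(read d)=65 at depth 0
Step 8: declare e=19 at depth 0
Step 9: declare b=(read e)=19 at depth 0
Visible at query point: a=88 b=19 d=65 e=19

Answer: 65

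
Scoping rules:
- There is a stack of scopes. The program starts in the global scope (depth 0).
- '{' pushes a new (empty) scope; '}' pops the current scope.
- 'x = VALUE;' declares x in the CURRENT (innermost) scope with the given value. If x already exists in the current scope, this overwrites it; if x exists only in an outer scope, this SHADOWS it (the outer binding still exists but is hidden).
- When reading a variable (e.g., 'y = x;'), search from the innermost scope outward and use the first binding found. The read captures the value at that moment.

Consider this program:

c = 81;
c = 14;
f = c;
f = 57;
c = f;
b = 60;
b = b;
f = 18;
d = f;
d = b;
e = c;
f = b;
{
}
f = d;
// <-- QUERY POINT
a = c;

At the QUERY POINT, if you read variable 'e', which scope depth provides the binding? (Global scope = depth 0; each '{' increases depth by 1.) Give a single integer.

Step 1: declare c=81 at depth 0
Step 2: declare c=14 at depth 0
Step 3: declare f=(read c)=14 at depth 0
Step 4: declare f=57 at depth 0
Step 5: declare c=(read f)=57 at depth 0
Step 6: declare b=60 at depth 0
Step 7: declare b=(read b)=60 at depth 0
Step 8: declare f=18 at depth 0
Step 9: declare d=(read f)=18 at depth 0
Step 10: declare d=(read b)=60 at depth 0
Step 11: declare e=(read c)=57 at depth 0
Step 12: declare f=(read b)=60 at depth 0
Step 13: enter scope (depth=1)
Step 14: exit scope (depth=0)
Step 15: declare f=(read d)=60 at depth 0
Visible at query point: b=60 c=57 d=60 e=57 f=60

Answer: 0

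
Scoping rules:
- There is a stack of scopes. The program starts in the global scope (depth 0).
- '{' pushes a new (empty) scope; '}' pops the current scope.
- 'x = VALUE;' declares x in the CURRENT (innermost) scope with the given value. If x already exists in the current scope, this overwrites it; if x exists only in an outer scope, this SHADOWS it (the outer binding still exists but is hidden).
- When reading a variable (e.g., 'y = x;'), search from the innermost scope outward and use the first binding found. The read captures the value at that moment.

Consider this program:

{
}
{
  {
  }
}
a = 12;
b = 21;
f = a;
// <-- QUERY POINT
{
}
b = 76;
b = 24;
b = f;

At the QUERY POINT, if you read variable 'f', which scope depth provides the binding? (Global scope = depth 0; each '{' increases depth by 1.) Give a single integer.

Answer: 0

Derivation:
Step 1: enter scope (depth=1)
Step 2: exit scope (depth=0)
Step 3: enter scope (depth=1)
Step 4: enter scope (depth=2)
Step 5: exit scope (depth=1)
Step 6: exit scope (depth=0)
Step 7: declare a=12 at depth 0
Step 8: declare b=21 at depth 0
Step 9: declare f=(read a)=12 at depth 0
Visible at query point: a=12 b=21 f=12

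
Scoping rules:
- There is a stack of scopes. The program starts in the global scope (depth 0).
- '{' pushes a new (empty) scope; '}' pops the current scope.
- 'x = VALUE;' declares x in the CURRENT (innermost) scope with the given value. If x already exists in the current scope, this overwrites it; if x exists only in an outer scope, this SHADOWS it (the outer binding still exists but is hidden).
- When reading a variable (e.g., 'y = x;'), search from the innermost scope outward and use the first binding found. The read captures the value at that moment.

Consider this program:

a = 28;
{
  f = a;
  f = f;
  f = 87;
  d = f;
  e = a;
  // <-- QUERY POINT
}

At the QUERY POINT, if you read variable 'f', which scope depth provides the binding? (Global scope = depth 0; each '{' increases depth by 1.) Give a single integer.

Step 1: declare a=28 at depth 0
Step 2: enter scope (depth=1)
Step 3: declare f=(read a)=28 at depth 1
Step 4: declare f=(read f)=28 at depth 1
Step 5: declare f=87 at depth 1
Step 6: declare d=(read f)=87 at depth 1
Step 7: declare e=(read a)=28 at depth 1
Visible at query point: a=28 d=87 e=28 f=87

Answer: 1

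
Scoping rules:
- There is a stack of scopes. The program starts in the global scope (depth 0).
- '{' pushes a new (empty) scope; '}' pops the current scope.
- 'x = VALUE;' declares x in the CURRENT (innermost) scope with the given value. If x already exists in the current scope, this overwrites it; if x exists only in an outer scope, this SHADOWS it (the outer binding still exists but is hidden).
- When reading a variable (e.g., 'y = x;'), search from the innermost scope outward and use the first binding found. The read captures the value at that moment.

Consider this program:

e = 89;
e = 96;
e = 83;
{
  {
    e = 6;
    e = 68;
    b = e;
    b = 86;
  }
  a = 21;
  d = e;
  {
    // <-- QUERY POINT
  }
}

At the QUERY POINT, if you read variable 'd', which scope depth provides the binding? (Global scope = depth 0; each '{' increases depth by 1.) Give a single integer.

Answer: 1

Derivation:
Step 1: declare e=89 at depth 0
Step 2: declare e=96 at depth 0
Step 3: declare e=83 at depth 0
Step 4: enter scope (depth=1)
Step 5: enter scope (depth=2)
Step 6: declare e=6 at depth 2
Step 7: declare e=68 at depth 2
Step 8: declare b=(read e)=68 at depth 2
Step 9: declare b=86 at depth 2
Step 10: exit scope (depth=1)
Step 11: declare a=21 at depth 1
Step 12: declare d=(read e)=83 at depth 1
Step 13: enter scope (depth=2)
Visible at query point: a=21 d=83 e=83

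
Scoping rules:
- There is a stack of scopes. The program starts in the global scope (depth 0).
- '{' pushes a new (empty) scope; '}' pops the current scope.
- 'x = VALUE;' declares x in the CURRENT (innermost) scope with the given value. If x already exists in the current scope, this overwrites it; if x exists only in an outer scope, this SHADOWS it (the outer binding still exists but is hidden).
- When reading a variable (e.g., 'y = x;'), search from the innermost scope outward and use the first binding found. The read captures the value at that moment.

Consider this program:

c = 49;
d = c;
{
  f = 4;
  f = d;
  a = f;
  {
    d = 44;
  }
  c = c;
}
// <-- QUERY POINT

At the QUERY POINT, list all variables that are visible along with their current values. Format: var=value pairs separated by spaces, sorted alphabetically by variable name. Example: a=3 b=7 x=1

Answer: c=49 d=49

Derivation:
Step 1: declare c=49 at depth 0
Step 2: declare d=(read c)=49 at depth 0
Step 3: enter scope (depth=1)
Step 4: declare f=4 at depth 1
Step 5: declare f=(read d)=49 at depth 1
Step 6: declare a=(read f)=49 at depth 1
Step 7: enter scope (depth=2)
Step 8: declare d=44 at depth 2
Step 9: exit scope (depth=1)
Step 10: declare c=(read c)=49 at depth 1
Step 11: exit scope (depth=0)
Visible at query point: c=49 d=49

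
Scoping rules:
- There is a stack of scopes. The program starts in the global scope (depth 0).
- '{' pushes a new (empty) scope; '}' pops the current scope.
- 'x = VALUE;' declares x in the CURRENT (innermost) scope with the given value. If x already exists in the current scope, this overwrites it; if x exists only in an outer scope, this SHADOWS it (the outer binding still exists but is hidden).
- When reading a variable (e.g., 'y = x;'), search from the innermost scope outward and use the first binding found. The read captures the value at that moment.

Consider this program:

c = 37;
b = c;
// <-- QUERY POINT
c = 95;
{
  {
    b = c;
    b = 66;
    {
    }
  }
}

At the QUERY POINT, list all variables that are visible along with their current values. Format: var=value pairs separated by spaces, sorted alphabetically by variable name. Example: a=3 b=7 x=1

Step 1: declare c=37 at depth 0
Step 2: declare b=(read c)=37 at depth 0
Visible at query point: b=37 c=37

Answer: b=37 c=37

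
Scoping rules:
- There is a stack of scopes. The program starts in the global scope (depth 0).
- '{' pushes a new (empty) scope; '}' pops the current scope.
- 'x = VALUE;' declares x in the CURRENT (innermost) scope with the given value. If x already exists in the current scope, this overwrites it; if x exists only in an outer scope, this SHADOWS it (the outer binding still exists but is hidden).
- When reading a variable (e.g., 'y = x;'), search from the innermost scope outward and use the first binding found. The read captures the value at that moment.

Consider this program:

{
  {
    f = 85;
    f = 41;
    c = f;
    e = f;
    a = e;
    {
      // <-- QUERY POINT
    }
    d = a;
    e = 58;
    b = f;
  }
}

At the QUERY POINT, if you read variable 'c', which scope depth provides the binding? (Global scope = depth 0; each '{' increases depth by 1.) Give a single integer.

Answer: 2

Derivation:
Step 1: enter scope (depth=1)
Step 2: enter scope (depth=2)
Step 3: declare f=85 at depth 2
Step 4: declare f=41 at depth 2
Step 5: declare c=(read f)=41 at depth 2
Step 6: declare e=(read f)=41 at depth 2
Step 7: declare a=(read e)=41 at depth 2
Step 8: enter scope (depth=3)
Visible at query point: a=41 c=41 e=41 f=41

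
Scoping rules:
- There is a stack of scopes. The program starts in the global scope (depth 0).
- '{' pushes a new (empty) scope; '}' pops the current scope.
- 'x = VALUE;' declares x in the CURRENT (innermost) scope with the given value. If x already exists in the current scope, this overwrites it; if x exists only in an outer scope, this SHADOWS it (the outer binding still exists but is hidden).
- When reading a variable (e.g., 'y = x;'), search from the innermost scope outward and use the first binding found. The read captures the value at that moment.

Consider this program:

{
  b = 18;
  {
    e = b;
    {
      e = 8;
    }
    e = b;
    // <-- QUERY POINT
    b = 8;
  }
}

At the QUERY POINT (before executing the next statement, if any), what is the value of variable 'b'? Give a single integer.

Answer: 18

Derivation:
Step 1: enter scope (depth=1)
Step 2: declare b=18 at depth 1
Step 3: enter scope (depth=2)
Step 4: declare e=(read b)=18 at depth 2
Step 5: enter scope (depth=3)
Step 6: declare e=8 at depth 3
Step 7: exit scope (depth=2)
Step 8: declare e=(read b)=18 at depth 2
Visible at query point: b=18 e=18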